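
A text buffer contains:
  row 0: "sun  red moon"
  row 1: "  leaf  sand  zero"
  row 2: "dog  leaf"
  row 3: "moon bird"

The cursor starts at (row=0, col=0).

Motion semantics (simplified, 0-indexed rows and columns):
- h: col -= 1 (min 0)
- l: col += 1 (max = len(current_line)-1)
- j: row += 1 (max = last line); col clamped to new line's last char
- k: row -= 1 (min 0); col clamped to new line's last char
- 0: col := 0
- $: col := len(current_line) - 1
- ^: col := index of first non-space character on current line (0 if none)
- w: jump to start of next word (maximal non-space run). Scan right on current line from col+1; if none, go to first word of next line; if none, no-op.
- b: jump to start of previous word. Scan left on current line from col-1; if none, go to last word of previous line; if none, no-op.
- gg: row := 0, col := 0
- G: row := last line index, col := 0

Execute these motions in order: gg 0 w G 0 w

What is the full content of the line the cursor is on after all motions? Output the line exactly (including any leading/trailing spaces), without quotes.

After 1 (gg): row=0 col=0 char='s'
After 2 (0): row=0 col=0 char='s'
After 3 (w): row=0 col=5 char='r'
After 4 (G): row=3 col=0 char='m'
After 5 (0): row=3 col=0 char='m'
After 6 (w): row=3 col=5 char='b'

Answer: moon bird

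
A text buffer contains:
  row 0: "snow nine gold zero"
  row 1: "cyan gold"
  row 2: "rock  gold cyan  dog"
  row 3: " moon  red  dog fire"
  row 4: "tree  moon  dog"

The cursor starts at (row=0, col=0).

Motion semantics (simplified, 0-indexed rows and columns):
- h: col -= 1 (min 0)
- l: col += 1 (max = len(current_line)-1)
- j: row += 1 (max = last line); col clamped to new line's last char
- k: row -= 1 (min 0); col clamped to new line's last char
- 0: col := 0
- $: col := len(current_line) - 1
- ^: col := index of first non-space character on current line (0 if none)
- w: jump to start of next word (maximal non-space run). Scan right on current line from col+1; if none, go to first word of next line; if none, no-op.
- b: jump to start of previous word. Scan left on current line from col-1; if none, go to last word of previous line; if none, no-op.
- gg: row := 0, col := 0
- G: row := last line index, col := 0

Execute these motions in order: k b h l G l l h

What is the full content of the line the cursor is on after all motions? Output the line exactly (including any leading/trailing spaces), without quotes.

After 1 (k): row=0 col=0 char='s'
After 2 (b): row=0 col=0 char='s'
After 3 (h): row=0 col=0 char='s'
After 4 (l): row=0 col=1 char='n'
After 5 (G): row=4 col=0 char='t'
After 6 (l): row=4 col=1 char='r'
After 7 (l): row=4 col=2 char='e'
After 8 (h): row=4 col=1 char='r'

Answer: tree  moon  dog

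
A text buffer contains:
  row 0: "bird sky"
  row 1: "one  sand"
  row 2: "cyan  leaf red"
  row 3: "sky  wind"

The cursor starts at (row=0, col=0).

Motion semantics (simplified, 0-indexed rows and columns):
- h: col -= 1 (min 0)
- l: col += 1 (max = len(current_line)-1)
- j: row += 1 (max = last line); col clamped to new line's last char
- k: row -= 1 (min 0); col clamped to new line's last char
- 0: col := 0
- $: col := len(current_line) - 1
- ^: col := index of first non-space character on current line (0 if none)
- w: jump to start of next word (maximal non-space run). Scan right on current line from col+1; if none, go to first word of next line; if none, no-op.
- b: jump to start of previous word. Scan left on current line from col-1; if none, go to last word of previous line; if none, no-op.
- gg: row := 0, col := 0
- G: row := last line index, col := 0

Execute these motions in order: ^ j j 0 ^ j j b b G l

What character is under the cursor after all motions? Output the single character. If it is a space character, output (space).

Answer: k

Derivation:
After 1 (^): row=0 col=0 char='b'
After 2 (j): row=1 col=0 char='o'
After 3 (j): row=2 col=0 char='c'
After 4 (0): row=2 col=0 char='c'
After 5 (^): row=2 col=0 char='c'
After 6 (j): row=3 col=0 char='s'
After 7 (j): row=3 col=0 char='s'
After 8 (b): row=2 col=11 char='r'
After 9 (b): row=2 col=6 char='l'
After 10 (G): row=3 col=0 char='s'
After 11 (l): row=3 col=1 char='k'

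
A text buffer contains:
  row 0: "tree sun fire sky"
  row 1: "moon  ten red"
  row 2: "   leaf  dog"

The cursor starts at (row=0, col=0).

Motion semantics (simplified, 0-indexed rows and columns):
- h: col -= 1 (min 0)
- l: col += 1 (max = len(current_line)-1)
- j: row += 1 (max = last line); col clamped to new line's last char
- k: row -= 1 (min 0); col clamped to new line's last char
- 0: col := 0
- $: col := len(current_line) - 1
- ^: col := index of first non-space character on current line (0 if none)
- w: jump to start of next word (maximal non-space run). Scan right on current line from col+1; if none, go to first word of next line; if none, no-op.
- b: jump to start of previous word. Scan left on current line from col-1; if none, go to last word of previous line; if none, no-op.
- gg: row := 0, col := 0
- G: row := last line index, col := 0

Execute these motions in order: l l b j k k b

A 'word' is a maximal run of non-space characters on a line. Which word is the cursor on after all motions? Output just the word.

Answer: tree

Derivation:
After 1 (l): row=0 col=1 char='r'
After 2 (l): row=0 col=2 char='e'
After 3 (b): row=0 col=0 char='t'
After 4 (j): row=1 col=0 char='m'
After 5 (k): row=0 col=0 char='t'
After 6 (k): row=0 col=0 char='t'
After 7 (b): row=0 col=0 char='t'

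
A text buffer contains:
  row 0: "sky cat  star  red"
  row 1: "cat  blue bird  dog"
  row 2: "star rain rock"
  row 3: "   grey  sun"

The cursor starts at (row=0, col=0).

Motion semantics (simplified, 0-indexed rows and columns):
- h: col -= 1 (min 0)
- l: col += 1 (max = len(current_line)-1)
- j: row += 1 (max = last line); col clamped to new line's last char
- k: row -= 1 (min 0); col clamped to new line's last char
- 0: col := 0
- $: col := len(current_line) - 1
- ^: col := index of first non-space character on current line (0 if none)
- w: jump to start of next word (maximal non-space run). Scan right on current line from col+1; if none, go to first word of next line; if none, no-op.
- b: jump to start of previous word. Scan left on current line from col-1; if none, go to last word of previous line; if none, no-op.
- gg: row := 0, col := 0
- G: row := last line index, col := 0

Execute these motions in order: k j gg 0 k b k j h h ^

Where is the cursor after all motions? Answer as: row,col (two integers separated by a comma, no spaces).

After 1 (k): row=0 col=0 char='s'
After 2 (j): row=1 col=0 char='c'
After 3 (gg): row=0 col=0 char='s'
After 4 (0): row=0 col=0 char='s'
After 5 (k): row=0 col=0 char='s'
After 6 (b): row=0 col=0 char='s'
After 7 (k): row=0 col=0 char='s'
After 8 (j): row=1 col=0 char='c'
After 9 (h): row=1 col=0 char='c'
After 10 (h): row=1 col=0 char='c'
After 11 (^): row=1 col=0 char='c'

Answer: 1,0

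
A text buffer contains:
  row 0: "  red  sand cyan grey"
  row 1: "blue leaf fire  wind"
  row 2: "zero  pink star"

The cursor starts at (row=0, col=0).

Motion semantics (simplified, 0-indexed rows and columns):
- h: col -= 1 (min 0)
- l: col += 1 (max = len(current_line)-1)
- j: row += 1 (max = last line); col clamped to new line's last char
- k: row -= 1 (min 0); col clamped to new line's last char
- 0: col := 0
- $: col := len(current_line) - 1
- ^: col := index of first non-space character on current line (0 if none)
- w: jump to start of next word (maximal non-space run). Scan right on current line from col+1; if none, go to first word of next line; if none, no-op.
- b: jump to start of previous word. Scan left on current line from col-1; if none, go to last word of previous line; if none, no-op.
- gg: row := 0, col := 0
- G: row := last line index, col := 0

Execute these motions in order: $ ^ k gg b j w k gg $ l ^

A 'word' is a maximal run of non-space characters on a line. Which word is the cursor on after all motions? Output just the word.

After 1 ($): row=0 col=20 char='y'
After 2 (^): row=0 col=2 char='r'
After 3 (k): row=0 col=2 char='r'
After 4 (gg): row=0 col=0 char='_'
After 5 (b): row=0 col=0 char='_'
After 6 (j): row=1 col=0 char='b'
After 7 (w): row=1 col=5 char='l'
After 8 (k): row=0 col=5 char='_'
After 9 (gg): row=0 col=0 char='_'
After 10 ($): row=0 col=20 char='y'
After 11 (l): row=0 col=20 char='y'
After 12 (^): row=0 col=2 char='r'

Answer: red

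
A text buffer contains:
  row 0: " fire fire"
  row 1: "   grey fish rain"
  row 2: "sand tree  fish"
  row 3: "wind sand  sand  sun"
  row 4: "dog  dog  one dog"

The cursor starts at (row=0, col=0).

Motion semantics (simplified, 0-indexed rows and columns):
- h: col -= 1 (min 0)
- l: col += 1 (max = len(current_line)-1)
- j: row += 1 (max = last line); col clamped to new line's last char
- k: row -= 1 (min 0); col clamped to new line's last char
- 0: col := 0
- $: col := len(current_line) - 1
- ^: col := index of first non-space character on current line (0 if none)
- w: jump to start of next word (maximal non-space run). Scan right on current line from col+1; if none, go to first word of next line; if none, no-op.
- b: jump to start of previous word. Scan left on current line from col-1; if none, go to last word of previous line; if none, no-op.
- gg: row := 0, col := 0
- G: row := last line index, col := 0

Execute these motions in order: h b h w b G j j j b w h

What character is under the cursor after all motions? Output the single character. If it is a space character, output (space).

After 1 (h): row=0 col=0 char='_'
After 2 (b): row=0 col=0 char='_'
After 3 (h): row=0 col=0 char='_'
After 4 (w): row=0 col=1 char='f'
After 5 (b): row=0 col=1 char='f'
After 6 (G): row=4 col=0 char='d'
After 7 (j): row=4 col=0 char='d'
After 8 (j): row=4 col=0 char='d'
After 9 (j): row=4 col=0 char='d'
After 10 (b): row=3 col=17 char='s'
After 11 (w): row=4 col=0 char='d'
After 12 (h): row=4 col=0 char='d'

Answer: d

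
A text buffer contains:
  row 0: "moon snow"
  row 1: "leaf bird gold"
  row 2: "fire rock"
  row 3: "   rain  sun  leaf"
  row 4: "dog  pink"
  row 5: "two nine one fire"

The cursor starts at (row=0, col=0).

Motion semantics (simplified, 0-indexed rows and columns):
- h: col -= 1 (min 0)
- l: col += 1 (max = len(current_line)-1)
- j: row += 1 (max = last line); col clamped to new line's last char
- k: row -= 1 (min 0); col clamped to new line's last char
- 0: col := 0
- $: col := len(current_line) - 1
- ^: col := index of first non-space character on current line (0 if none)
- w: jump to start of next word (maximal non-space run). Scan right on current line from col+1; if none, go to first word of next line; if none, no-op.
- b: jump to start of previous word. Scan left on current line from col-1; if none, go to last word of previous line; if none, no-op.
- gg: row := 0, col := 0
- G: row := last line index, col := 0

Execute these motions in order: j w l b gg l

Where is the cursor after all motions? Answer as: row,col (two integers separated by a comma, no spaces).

Answer: 0,1

Derivation:
After 1 (j): row=1 col=0 char='l'
After 2 (w): row=1 col=5 char='b'
After 3 (l): row=1 col=6 char='i'
After 4 (b): row=1 col=5 char='b'
After 5 (gg): row=0 col=0 char='m'
After 6 (l): row=0 col=1 char='o'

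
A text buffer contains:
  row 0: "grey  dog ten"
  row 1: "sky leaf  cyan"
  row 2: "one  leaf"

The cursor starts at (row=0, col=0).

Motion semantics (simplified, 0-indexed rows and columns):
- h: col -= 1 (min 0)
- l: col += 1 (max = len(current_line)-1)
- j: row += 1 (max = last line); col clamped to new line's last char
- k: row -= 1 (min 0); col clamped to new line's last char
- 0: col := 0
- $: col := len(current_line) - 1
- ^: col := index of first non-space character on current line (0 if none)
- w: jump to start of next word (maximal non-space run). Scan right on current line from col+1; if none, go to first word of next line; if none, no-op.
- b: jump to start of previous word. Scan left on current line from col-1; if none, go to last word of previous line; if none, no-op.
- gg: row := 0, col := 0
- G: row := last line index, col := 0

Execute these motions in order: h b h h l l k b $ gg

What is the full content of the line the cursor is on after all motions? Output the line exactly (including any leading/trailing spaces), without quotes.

After 1 (h): row=0 col=0 char='g'
After 2 (b): row=0 col=0 char='g'
After 3 (h): row=0 col=0 char='g'
After 4 (h): row=0 col=0 char='g'
After 5 (l): row=0 col=1 char='r'
After 6 (l): row=0 col=2 char='e'
After 7 (k): row=0 col=2 char='e'
After 8 (b): row=0 col=0 char='g'
After 9 ($): row=0 col=12 char='n'
After 10 (gg): row=0 col=0 char='g'

Answer: grey  dog ten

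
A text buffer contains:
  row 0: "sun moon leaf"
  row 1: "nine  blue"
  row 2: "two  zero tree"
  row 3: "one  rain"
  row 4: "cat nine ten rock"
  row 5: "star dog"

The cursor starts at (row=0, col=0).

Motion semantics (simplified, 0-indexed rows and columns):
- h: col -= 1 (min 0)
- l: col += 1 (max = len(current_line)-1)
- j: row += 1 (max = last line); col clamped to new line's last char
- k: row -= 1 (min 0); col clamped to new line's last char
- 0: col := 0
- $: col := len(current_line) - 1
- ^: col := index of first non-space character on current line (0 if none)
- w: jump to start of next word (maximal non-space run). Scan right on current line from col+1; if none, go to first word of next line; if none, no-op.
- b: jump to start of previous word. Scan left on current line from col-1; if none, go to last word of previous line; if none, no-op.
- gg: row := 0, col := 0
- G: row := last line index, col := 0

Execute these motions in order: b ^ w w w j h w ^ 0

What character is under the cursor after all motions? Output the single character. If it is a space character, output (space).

After 1 (b): row=0 col=0 char='s'
After 2 (^): row=0 col=0 char='s'
After 3 (w): row=0 col=4 char='m'
After 4 (w): row=0 col=9 char='l'
After 5 (w): row=1 col=0 char='n'
After 6 (j): row=2 col=0 char='t'
After 7 (h): row=2 col=0 char='t'
After 8 (w): row=2 col=5 char='z'
After 9 (^): row=2 col=0 char='t'
After 10 (0): row=2 col=0 char='t'

Answer: t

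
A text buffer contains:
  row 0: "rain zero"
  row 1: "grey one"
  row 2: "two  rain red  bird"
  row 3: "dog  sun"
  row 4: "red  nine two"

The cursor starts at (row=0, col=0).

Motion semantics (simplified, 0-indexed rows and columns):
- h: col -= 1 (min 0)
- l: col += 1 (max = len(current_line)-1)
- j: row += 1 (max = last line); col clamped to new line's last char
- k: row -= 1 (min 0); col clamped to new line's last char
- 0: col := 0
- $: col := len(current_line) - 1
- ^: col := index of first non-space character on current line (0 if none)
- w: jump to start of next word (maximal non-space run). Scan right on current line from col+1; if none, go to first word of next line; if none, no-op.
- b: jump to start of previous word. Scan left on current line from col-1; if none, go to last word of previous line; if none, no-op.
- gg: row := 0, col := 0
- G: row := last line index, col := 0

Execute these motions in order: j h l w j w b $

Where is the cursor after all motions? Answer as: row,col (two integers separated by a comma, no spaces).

Answer: 2,18

Derivation:
After 1 (j): row=1 col=0 char='g'
After 2 (h): row=1 col=0 char='g'
After 3 (l): row=1 col=1 char='r'
After 4 (w): row=1 col=5 char='o'
After 5 (j): row=2 col=5 char='r'
After 6 (w): row=2 col=10 char='r'
After 7 (b): row=2 col=5 char='r'
After 8 ($): row=2 col=18 char='d'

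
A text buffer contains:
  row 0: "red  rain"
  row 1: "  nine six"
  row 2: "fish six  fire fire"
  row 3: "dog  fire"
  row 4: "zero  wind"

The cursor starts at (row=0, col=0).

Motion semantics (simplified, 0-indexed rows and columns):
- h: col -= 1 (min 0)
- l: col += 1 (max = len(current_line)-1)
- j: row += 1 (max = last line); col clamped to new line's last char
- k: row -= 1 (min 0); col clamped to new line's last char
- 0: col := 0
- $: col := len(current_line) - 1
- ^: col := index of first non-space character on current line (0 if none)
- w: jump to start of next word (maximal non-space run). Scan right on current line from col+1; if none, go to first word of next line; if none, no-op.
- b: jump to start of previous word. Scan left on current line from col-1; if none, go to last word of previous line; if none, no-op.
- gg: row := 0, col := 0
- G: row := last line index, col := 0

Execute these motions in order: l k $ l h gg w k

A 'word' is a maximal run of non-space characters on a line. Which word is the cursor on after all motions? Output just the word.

Answer: rain

Derivation:
After 1 (l): row=0 col=1 char='e'
After 2 (k): row=0 col=1 char='e'
After 3 ($): row=0 col=8 char='n'
After 4 (l): row=0 col=8 char='n'
After 5 (h): row=0 col=7 char='i'
After 6 (gg): row=0 col=0 char='r'
After 7 (w): row=0 col=5 char='r'
After 8 (k): row=0 col=5 char='r'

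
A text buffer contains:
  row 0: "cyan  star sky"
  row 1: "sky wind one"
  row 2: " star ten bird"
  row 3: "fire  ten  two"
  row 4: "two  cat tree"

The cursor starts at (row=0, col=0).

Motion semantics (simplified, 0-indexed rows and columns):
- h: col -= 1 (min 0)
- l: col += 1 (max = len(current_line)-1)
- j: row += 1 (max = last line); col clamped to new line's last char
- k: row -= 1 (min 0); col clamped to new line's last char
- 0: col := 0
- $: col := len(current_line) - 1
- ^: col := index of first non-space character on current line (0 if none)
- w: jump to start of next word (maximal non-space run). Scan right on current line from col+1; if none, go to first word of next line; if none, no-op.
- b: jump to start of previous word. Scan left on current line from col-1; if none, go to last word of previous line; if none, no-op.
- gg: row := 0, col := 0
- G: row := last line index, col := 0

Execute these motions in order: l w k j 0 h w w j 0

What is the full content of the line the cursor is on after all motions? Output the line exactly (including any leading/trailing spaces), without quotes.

Answer:  star ten bird

Derivation:
After 1 (l): row=0 col=1 char='y'
After 2 (w): row=0 col=6 char='s'
After 3 (k): row=0 col=6 char='s'
After 4 (j): row=1 col=6 char='n'
After 5 (0): row=1 col=0 char='s'
After 6 (h): row=1 col=0 char='s'
After 7 (w): row=1 col=4 char='w'
After 8 (w): row=1 col=9 char='o'
After 9 (j): row=2 col=9 char='_'
After 10 (0): row=2 col=0 char='_'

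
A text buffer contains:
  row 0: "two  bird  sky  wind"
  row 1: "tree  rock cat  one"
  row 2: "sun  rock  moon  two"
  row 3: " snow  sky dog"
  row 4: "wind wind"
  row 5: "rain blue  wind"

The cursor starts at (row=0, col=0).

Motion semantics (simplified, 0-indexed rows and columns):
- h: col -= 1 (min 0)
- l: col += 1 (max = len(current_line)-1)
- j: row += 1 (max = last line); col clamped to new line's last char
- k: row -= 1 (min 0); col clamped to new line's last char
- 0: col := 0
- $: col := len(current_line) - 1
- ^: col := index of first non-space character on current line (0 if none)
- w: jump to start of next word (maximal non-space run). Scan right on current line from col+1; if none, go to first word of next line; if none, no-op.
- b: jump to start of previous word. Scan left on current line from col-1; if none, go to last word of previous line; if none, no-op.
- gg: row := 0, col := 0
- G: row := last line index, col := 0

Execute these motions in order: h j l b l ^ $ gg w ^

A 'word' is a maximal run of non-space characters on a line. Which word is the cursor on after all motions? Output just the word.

Answer: two

Derivation:
After 1 (h): row=0 col=0 char='t'
After 2 (j): row=1 col=0 char='t'
After 3 (l): row=1 col=1 char='r'
After 4 (b): row=1 col=0 char='t'
After 5 (l): row=1 col=1 char='r'
After 6 (^): row=1 col=0 char='t'
After 7 ($): row=1 col=18 char='e'
After 8 (gg): row=0 col=0 char='t'
After 9 (w): row=0 col=5 char='b'
After 10 (^): row=0 col=0 char='t'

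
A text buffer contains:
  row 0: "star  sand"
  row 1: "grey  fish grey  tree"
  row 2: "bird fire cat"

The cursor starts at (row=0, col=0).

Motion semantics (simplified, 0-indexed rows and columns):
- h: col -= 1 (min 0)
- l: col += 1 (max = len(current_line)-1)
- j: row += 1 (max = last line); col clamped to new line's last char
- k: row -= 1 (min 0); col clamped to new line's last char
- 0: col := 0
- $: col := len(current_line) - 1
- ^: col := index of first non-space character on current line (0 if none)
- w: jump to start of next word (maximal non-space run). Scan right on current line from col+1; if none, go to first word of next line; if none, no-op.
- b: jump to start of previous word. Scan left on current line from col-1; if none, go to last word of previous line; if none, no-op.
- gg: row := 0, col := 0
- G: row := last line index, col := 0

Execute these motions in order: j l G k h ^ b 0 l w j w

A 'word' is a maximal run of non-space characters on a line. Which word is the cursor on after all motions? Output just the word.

After 1 (j): row=1 col=0 char='g'
After 2 (l): row=1 col=1 char='r'
After 3 (G): row=2 col=0 char='b'
After 4 (k): row=1 col=0 char='g'
After 5 (h): row=1 col=0 char='g'
After 6 (^): row=1 col=0 char='g'
After 7 (b): row=0 col=6 char='s'
After 8 (0): row=0 col=0 char='s'
After 9 (l): row=0 col=1 char='t'
After 10 (w): row=0 col=6 char='s'
After 11 (j): row=1 col=6 char='f'
After 12 (w): row=1 col=11 char='g'

Answer: grey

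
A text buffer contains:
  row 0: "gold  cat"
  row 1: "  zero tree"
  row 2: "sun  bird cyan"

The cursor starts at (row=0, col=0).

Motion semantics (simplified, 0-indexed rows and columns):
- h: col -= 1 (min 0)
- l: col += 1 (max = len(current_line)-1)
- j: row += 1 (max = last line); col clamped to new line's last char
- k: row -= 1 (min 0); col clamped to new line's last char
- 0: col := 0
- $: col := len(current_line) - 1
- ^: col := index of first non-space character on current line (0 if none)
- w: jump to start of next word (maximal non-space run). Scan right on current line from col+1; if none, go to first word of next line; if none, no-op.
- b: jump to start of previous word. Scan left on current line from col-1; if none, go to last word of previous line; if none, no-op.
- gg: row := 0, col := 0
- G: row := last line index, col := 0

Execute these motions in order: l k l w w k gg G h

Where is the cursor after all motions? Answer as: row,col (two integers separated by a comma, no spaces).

After 1 (l): row=0 col=1 char='o'
After 2 (k): row=0 col=1 char='o'
After 3 (l): row=0 col=2 char='l'
After 4 (w): row=0 col=6 char='c'
After 5 (w): row=1 col=2 char='z'
After 6 (k): row=0 col=2 char='l'
After 7 (gg): row=0 col=0 char='g'
After 8 (G): row=2 col=0 char='s'
After 9 (h): row=2 col=0 char='s'

Answer: 2,0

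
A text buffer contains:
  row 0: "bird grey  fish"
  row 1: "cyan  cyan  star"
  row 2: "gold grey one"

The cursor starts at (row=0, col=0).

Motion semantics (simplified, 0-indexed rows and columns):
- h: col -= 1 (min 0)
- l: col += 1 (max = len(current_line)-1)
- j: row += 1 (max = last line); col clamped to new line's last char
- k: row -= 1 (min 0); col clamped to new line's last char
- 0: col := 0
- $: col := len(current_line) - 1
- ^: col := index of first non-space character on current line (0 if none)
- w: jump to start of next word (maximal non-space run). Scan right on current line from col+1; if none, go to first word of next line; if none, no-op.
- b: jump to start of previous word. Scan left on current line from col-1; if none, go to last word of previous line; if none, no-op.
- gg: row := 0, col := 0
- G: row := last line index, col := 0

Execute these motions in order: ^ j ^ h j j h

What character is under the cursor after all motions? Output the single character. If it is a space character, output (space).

After 1 (^): row=0 col=0 char='b'
After 2 (j): row=1 col=0 char='c'
After 3 (^): row=1 col=0 char='c'
After 4 (h): row=1 col=0 char='c'
After 5 (j): row=2 col=0 char='g'
After 6 (j): row=2 col=0 char='g'
After 7 (h): row=2 col=0 char='g'

Answer: g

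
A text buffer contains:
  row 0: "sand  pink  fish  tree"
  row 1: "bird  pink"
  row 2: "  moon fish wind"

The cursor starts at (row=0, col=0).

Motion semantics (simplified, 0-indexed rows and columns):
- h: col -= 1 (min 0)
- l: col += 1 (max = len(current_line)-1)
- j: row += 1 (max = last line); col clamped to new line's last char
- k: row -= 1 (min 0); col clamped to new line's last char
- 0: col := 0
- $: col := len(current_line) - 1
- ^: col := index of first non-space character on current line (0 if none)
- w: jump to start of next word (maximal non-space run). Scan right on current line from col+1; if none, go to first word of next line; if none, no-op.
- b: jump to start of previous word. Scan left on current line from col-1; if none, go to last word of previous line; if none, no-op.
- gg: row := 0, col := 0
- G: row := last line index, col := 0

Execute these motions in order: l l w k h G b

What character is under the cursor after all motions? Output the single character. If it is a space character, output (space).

After 1 (l): row=0 col=1 char='a'
After 2 (l): row=0 col=2 char='n'
After 3 (w): row=0 col=6 char='p'
After 4 (k): row=0 col=6 char='p'
After 5 (h): row=0 col=5 char='_'
After 6 (G): row=2 col=0 char='_'
After 7 (b): row=1 col=6 char='p'

Answer: p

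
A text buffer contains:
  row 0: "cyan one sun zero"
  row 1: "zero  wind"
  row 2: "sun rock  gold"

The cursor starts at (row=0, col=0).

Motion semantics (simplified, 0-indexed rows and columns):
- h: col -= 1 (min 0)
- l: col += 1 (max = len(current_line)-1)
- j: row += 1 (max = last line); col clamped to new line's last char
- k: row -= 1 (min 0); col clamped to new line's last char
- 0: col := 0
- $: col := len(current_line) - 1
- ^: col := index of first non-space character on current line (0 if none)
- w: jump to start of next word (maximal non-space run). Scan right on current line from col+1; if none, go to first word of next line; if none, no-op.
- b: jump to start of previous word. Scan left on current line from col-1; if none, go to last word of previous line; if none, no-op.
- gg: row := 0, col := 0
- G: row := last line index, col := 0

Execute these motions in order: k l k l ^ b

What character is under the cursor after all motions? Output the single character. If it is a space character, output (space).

Answer: c

Derivation:
After 1 (k): row=0 col=0 char='c'
After 2 (l): row=0 col=1 char='y'
After 3 (k): row=0 col=1 char='y'
After 4 (l): row=0 col=2 char='a'
After 5 (^): row=0 col=0 char='c'
After 6 (b): row=0 col=0 char='c'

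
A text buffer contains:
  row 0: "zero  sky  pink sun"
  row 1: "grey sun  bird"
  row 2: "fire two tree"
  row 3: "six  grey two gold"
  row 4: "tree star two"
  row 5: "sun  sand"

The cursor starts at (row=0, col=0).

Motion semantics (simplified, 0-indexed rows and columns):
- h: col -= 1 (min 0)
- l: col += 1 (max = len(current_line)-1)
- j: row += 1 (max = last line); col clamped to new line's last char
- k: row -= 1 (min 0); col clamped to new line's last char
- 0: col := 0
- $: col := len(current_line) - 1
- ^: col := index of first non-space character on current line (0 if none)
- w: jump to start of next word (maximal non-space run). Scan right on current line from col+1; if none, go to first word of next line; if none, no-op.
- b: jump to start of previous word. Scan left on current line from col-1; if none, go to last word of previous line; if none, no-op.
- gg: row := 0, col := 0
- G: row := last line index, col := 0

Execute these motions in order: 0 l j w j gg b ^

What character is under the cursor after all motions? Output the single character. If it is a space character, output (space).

After 1 (0): row=0 col=0 char='z'
After 2 (l): row=0 col=1 char='e'
After 3 (j): row=1 col=1 char='r'
After 4 (w): row=1 col=5 char='s'
After 5 (j): row=2 col=5 char='t'
After 6 (gg): row=0 col=0 char='z'
After 7 (b): row=0 col=0 char='z'
After 8 (^): row=0 col=0 char='z'

Answer: z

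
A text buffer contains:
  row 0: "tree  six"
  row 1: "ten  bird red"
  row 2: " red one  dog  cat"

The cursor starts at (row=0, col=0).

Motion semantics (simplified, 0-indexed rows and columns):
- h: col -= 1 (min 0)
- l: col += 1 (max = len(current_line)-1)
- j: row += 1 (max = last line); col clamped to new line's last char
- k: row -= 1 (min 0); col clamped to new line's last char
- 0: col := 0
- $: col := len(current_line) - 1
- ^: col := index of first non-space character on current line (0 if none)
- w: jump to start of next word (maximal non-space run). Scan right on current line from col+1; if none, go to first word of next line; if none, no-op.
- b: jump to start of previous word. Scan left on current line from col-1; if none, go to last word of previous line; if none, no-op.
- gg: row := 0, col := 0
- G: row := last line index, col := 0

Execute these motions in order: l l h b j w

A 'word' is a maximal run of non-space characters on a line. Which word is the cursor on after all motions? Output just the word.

Answer: bird

Derivation:
After 1 (l): row=0 col=1 char='r'
After 2 (l): row=0 col=2 char='e'
After 3 (h): row=0 col=1 char='r'
After 4 (b): row=0 col=0 char='t'
After 5 (j): row=1 col=0 char='t'
After 6 (w): row=1 col=5 char='b'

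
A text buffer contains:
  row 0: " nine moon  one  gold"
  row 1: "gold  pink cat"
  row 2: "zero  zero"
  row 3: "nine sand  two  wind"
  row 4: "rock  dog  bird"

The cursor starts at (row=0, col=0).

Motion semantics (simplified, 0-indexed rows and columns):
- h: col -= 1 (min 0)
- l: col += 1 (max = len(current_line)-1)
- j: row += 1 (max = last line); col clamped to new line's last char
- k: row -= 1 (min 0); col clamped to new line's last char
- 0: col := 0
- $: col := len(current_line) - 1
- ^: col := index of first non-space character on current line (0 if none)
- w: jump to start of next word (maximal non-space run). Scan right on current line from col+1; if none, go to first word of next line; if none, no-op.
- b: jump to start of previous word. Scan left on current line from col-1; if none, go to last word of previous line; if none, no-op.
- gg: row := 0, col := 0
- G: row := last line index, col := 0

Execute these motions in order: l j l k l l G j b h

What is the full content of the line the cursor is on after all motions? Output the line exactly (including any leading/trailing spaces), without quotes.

Answer: nine sand  two  wind

Derivation:
After 1 (l): row=0 col=1 char='n'
After 2 (j): row=1 col=1 char='o'
After 3 (l): row=1 col=2 char='l'
After 4 (k): row=0 col=2 char='i'
After 5 (l): row=0 col=3 char='n'
After 6 (l): row=0 col=4 char='e'
After 7 (G): row=4 col=0 char='r'
After 8 (j): row=4 col=0 char='r'
After 9 (b): row=3 col=16 char='w'
After 10 (h): row=3 col=15 char='_'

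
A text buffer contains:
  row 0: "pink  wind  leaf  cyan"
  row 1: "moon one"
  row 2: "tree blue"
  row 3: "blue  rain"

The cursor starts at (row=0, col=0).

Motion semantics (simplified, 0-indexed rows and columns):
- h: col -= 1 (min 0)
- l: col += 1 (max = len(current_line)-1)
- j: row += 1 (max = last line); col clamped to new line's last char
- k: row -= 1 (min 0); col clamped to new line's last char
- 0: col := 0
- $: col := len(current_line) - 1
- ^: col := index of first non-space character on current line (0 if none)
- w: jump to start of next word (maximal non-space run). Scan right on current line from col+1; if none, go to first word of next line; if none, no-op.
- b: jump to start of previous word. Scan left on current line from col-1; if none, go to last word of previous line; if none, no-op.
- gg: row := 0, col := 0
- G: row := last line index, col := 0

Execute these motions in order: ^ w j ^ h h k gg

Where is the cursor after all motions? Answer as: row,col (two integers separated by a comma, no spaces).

After 1 (^): row=0 col=0 char='p'
After 2 (w): row=0 col=6 char='w'
After 3 (j): row=1 col=6 char='n'
After 4 (^): row=1 col=0 char='m'
After 5 (h): row=1 col=0 char='m'
After 6 (h): row=1 col=0 char='m'
After 7 (k): row=0 col=0 char='p'
After 8 (gg): row=0 col=0 char='p'

Answer: 0,0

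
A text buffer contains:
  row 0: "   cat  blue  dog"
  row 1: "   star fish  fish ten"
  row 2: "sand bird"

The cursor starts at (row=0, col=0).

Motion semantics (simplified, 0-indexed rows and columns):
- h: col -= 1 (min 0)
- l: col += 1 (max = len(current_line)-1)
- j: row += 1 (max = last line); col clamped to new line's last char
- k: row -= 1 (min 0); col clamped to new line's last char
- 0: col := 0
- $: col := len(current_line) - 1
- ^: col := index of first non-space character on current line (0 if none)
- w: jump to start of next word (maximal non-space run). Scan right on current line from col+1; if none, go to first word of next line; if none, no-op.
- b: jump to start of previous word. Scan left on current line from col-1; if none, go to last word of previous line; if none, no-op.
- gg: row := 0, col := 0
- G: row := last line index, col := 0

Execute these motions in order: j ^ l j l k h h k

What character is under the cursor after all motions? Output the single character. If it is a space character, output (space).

After 1 (j): row=1 col=0 char='_'
After 2 (^): row=1 col=3 char='s'
After 3 (l): row=1 col=4 char='t'
After 4 (j): row=2 col=4 char='_'
After 5 (l): row=2 col=5 char='b'
After 6 (k): row=1 col=5 char='a'
After 7 (h): row=1 col=4 char='t'
After 8 (h): row=1 col=3 char='s'
After 9 (k): row=0 col=3 char='c'

Answer: c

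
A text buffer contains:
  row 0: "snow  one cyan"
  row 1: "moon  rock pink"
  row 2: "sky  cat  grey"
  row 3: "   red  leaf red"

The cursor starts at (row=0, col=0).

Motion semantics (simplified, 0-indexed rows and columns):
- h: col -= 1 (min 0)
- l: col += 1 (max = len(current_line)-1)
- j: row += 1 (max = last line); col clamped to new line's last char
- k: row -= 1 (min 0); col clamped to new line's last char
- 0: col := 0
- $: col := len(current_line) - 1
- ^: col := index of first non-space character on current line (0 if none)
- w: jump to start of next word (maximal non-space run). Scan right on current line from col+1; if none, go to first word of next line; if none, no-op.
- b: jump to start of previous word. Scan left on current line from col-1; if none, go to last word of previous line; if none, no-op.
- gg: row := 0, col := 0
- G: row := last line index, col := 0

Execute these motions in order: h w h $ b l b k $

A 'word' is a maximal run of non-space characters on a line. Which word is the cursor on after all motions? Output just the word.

After 1 (h): row=0 col=0 char='s'
After 2 (w): row=0 col=6 char='o'
After 3 (h): row=0 col=5 char='_'
After 4 ($): row=0 col=13 char='n'
After 5 (b): row=0 col=10 char='c'
After 6 (l): row=0 col=11 char='y'
After 7 (b): row=0 col=10 char='c'
After 8 (k): row=0 col=10 char='c'
After 9 ($): row=0 col=13 char='n'

Answer: cyan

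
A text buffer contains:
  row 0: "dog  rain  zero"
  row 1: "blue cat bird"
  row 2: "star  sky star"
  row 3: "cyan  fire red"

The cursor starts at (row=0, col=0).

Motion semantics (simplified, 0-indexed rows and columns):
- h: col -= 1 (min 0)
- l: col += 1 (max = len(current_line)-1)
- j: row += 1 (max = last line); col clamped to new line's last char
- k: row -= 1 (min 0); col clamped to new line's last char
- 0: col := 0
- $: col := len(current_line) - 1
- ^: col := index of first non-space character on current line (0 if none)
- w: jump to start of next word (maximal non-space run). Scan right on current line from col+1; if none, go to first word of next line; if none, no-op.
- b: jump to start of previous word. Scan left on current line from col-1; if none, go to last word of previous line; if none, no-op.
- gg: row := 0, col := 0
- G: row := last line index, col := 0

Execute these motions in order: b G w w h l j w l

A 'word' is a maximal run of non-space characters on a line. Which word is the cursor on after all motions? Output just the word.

After 1 (b): row=0 col=0 char='d'
After 2 (G): row=3 col=0 char='c'
After 3 (w): row=3 col=6 char='f'
After 4 (w): row=3 col=11 char='r'
After 5 (h): row=3 col=10 char='_'
After 6 (l): row=3 col=11 char='r'
After 7 (j): row=3 col=11 char='r'
After 8 (w): row=3 col=11 char='r'
After 9 (l): row=3 col=12 char='e'

Answer: red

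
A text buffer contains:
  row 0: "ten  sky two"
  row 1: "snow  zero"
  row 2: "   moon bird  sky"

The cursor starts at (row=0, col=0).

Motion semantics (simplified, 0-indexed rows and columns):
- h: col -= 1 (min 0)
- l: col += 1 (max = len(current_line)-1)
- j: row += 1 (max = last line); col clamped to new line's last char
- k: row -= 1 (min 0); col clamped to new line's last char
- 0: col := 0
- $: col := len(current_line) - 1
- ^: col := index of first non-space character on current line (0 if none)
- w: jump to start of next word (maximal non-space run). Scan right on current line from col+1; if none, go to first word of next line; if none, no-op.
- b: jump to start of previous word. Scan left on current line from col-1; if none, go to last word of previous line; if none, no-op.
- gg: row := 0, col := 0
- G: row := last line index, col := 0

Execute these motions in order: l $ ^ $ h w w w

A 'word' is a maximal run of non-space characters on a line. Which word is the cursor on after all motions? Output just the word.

Answer: moon

Derivation:
After 1 (l): row=0 col=1 char='e'
After 2 ($): row=0 col=11 char='o'
After 3 (^): row=0 col=0 char='t'
After 4 ($): row=0 col=11 char='o'
After 5 (h): row=0 col=10 char='w'
After 6 (w): row=1 col=0 char='s'
After 7 (w): row=1 col=6 char='z'
After 8 (w): row=2 col=3 char='m'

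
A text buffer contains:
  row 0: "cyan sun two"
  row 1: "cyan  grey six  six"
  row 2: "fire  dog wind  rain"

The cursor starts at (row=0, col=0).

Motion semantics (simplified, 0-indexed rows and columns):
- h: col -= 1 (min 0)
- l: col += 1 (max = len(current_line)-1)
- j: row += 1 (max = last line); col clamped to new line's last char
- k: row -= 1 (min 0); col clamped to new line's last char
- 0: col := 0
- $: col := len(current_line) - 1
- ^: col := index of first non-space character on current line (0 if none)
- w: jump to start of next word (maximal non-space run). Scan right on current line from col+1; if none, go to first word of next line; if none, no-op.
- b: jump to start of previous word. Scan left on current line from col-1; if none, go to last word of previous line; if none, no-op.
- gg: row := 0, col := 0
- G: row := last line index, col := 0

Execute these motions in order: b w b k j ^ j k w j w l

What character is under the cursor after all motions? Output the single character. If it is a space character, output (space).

Answer: i

Derivation:
After 1 (b): row=0 col=0 char='c'
After 2 (w): row=0 col=5 char='s'
After 3 (b): row=0 col=0 char='c'
After 4 (k): row=0 col=0 char='c'
After 5 (j): row=1 col=0 char='c'
After 6 (^): row=1 col=0 char='c'
After 7 (j): row=2 col=0 char='f'
After 8 (k): row=1 col=0 char='c'
After 9 (w): row=1 col=6 char='g'
After 10 (j): row=2 col=6 char='d'
After 11 (w): row=2 col=10 char='w'
After 12 (l): row=2 col=11 char='i'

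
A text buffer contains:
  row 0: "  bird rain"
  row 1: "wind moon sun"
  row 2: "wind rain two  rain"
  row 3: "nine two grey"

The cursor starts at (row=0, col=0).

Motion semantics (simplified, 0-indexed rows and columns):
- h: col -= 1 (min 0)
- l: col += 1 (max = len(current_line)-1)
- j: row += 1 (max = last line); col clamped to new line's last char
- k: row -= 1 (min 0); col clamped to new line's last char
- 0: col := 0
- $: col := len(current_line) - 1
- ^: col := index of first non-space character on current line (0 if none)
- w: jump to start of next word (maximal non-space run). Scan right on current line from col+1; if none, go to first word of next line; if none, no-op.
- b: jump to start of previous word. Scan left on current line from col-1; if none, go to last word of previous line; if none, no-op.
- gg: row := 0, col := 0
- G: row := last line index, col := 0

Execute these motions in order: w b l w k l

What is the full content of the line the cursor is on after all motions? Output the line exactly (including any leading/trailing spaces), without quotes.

After 1 (w): row=0 col=2 char='b'
After 2 (b): row=0 col=2 char='b'
After 3 (l): row=0 col=3 char='i'
After 4 (w): row=0 col=7 char='r'
After 5 (k): row=0 col=7 char='r'
After 6 (l): row=0 col=8 char='a'

Answer:   bird rain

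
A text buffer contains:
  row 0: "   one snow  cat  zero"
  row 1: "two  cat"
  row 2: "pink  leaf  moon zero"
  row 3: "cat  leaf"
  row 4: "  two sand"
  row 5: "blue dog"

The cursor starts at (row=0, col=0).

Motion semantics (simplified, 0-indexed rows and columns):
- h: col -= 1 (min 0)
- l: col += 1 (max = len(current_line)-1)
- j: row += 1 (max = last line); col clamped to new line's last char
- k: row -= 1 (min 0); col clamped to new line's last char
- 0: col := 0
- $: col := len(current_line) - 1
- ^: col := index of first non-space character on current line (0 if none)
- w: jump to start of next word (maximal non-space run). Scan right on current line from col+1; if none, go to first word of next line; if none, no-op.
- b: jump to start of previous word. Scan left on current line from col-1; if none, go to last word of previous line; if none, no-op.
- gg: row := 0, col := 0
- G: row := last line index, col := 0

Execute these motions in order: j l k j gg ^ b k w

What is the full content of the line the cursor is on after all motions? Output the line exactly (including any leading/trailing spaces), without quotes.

Answer:    one snow  cat  zero

Derivation:
After 1 (j): row=1 col=0 char='t'
After 2 (l): row=1 col=1 char='w'
After 3 (k): row=0 col=1 char='_'
After 4 (j): row=1 col=1 char='w'
After 5 (gg): row=0 col=0 char='_'
After 6 (^): row=0 col=3 char='o'
After 7 (b): row=0 col=3 char='o'
After 8 (k): row=0 col=3 char='o'
After 9 (w): row=0 col=7 char='s'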